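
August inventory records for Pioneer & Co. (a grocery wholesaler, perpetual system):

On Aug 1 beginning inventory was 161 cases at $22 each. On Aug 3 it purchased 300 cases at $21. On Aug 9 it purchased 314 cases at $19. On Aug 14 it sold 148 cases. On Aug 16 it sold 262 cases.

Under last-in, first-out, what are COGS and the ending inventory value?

COGS = $7,982; ending inventory = $7,826

Aug 14, 148 sold [LIFO — newest first]: 148 @ $19 = $2,812
Aug 16, 262 sold [LIFO — newest first]: 166 @ $19 + 96 @ $21 = $5,170
Total COGS = $2,812 + $5,170 = $7,982
Ending inventory: 161 @ $22 + 204 @ $21 = $7,826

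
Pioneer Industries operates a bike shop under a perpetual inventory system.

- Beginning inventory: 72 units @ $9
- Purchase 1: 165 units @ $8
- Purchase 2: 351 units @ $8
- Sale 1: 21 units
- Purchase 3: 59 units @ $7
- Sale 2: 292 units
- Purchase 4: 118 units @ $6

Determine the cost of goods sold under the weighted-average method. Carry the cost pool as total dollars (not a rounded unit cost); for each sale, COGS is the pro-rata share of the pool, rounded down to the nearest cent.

After Beginning: 72 on hand, pool $648.00 (≈ $9.0000 each)
After Purchase 1: 237 on hand, pool $1,968.00 (≈ $8.3038 each)
After Purchase 2: 588 on hand, pool $4,776.00 (≈ $8.1224 each)
Sale 1, sell 21: 21/588 × $4,776.00 → $170.57
After Purchase 3: 626 on hand, pool $5,018.43 (≈ $8.0167 each)
Sale 2, sell 292: 292/626 × $5,018.43 → $2,340.86
After Purchase 4: 452 on hand, pool $3,385.57 (≈ $7.4902 each)
Total COGS = $170.57 + $2,340.86 = $2,511.43
Ending inventory (cost pool remaining) = $3,385.57

COGS = $2,511.43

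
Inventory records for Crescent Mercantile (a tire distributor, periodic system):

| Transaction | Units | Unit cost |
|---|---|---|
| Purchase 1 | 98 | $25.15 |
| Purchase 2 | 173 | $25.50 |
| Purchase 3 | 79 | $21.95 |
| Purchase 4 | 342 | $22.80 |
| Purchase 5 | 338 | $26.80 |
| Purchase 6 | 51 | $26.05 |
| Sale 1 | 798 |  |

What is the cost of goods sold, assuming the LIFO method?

COGS = $19,655.20

Sale 1 (798) [LIFO — newest first]: 51 @ $26.05 + 338 @ $26.80 + 342 @ $22.80 + 67 @ $21.95 = $19,655.20
Ending inventory: 98 @ $25.15 + 173 @ $25.50 + 12 @ $21.95 = $7,139.60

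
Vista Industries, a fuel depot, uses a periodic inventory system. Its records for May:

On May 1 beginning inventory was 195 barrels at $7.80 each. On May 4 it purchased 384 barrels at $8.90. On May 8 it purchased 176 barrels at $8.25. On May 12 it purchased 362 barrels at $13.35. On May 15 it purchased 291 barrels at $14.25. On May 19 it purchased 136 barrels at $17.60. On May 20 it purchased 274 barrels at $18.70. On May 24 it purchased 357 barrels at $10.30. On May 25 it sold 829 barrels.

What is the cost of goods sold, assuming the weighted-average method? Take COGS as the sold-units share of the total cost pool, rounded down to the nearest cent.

May 25, sell 829: 829/2175 × $26,564.55 → $10,125.06
Ending inventory (cost pool remaining) = $16,439.49

COGS = $10,125.06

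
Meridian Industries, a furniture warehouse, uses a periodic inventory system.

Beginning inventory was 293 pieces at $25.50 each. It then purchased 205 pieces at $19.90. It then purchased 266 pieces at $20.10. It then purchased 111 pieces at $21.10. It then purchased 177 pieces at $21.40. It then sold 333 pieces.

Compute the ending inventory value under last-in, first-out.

Sale 1 (333) [LIFO — newest first]: 177 @ $21.40 + 111 @ $21.10 + 45 @ $20.10 = $7,034.40
Ending inventory: 293 @ $25.50 + 205 @ $19.90 + 221 @ $20.10 = $15,993.10

Ending inventory = $15,993.10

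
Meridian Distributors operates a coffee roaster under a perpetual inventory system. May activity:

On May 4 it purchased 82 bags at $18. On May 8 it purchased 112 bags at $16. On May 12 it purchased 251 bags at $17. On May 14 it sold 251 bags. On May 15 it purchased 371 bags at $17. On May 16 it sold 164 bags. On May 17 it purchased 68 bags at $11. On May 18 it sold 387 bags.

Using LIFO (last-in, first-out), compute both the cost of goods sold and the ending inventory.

COGS = $13,114; ending inventory = $1,476

May 14, 251 sold [LIFO — newest first]: 251 @ $17 = $4,267
May 16, 164 sold [LIFO — newest first]: 164 @ $17 = $2,788
May 18, 387 sold [LIFO — newest first]: 68 @ $11 + 207 @ $17 + 112 @ $16 = $6,059
Total COGS = $4,267 + $2,788 + $6,059 = $13,114
Ending inventory: 82 @ $18 = $1,476
Check: goods available $14,590 = COGS $13,114 + ending $1,476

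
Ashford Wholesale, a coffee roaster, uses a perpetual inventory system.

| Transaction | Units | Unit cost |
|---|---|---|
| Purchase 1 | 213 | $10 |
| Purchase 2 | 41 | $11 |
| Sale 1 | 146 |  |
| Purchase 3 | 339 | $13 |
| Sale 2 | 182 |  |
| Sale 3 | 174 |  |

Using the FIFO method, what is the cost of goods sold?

Sale 1 (146) [FIFO — oldest first]: 146 @ $10 = $1,460
Sale 2 (182) [FIFO — oldest first]: 67 @ $10 + 41 @ $11 + 74 @ $13 = $2,083
Sale 3 (174) [FIFO — oldest first]: 174 @ $13 = $2,262
Total COGS = $1,460 + $2,083 + $2,262 = $5,805
Ending inventory: 91 @ $13 = $1,183

COGS = $5,805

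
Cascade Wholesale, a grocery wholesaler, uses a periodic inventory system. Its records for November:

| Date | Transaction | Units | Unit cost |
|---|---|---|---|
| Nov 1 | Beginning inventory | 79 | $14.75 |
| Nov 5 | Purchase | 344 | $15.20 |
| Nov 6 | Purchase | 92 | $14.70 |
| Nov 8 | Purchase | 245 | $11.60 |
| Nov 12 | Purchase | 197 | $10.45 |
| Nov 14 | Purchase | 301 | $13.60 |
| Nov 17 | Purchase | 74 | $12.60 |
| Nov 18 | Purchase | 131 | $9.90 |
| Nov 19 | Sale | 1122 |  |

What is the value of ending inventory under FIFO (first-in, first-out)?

Ending inventory = $4,078.90

Nov 19, 1122 sold [FIFO — oldest first]: 79 @ $14.75 + 344 @ $15.20 + 92 @ $14.70 + 245 @ $11.60 + 197 @ $10.45 + 165 @ $13.60 = $14,891.10
Ending inventory: 136 @ $13.60 + 74 @ $12.60 + 131 @ $9.90 = $4,078.90
Check: goods available $18,970.00 = COGS $14,891.10 + ending $4,078.90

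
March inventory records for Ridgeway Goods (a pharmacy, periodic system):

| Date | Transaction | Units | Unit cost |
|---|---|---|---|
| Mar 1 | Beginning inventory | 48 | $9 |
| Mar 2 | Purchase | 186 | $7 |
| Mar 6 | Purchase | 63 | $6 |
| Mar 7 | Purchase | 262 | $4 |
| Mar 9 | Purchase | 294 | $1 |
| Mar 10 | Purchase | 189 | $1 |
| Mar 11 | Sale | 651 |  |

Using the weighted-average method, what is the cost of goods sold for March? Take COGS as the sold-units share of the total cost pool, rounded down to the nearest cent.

COGS = $2,276.00

Mar 11, sell 651: 651/1042 × $3,643.00 → $2,276.00
Ending inventory (cost pool remaining) = $1,367.00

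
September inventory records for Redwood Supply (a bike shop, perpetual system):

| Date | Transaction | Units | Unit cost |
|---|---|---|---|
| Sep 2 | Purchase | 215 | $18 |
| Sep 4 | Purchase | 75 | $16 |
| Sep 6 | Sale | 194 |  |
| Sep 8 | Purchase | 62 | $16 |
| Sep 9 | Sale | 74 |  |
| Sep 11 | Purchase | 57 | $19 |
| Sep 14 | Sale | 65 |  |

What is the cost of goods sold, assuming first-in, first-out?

COGS = $5,758

Sep 6, 194 sold [FIFO — oldest first]: 194 @ $18 = $3,492
Sep 9, 74 sold [FIFO — oldest first]: 21 @ $18 + 53 @ $16 = $1,226
Sep 14, 65 sold [FIFO — oldest first]: 22 @ $16 + 43 @ $16 = $1,040
Total COGS = $3,492 + $1,226 + $1,040 = $5,758
Ending inventory: 19 @ $16 + 57 @ $19 = $1,387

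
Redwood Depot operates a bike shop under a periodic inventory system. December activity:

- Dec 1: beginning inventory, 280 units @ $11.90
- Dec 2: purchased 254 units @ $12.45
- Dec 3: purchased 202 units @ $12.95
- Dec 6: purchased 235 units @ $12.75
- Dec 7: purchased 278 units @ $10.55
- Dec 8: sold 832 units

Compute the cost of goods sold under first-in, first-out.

Dec 8, 832 sold [FIFO — oldest first]: 280 @ $11.90 + 254 @ $12.45 + 202 @ $12.95 + 96 @ $12.75 = $10,334.20
Ending inventory: 139 @ $12.75 + 278 @ $10.55 = $4,705.15

COGS = $10,334.20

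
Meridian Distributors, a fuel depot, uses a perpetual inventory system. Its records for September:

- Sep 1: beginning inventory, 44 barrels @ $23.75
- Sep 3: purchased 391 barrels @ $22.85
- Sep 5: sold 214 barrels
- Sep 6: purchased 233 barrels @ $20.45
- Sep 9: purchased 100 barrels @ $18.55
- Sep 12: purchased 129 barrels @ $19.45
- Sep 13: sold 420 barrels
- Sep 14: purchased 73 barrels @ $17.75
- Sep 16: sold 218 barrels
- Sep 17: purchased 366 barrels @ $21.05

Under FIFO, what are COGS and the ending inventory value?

COGS = $18,233.00; ending inventory = $9,875.30

Sep 5, 214 sold [FIFO — oldest first]: 44 @ $23.75 + 170 @ $22.85 = $4,929.50
Sep 13, 420 sold [FIFO — oldest first]: 221 @ $22.85 + 199 @ $20.45 = $9,119.40
Sep 16, 218 sold [FIFO — oldest first]: 34 @ $20.45 + 100 @ $18.55 + 84 @ $19.45 = $4,184.10
Total COGS = $4,929.50 + $9,119.40 + $4,184.10 = $18,233.00
Ending inventory: 45 @ $19.45 + 73 @ $17.75 + 366 @ $21.05 = $9,875.30
Check: goods available $28,108.30 = COGS $18,233.00 + ending $9,875.30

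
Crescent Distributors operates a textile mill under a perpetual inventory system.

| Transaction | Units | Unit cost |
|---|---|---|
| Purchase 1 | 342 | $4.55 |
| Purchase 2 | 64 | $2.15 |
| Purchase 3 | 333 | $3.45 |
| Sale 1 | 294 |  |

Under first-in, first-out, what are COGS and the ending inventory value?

Sale 1 (294) [FIFO — oldest first]: 294 @ $4.55 = $1,337.70
Ending inventory: 48 @ $4.55 + 64 @ $2.15 + 333 @ $3.45 = $1,504.85

COGS = $1,337.70; ending inventory = $1,504.85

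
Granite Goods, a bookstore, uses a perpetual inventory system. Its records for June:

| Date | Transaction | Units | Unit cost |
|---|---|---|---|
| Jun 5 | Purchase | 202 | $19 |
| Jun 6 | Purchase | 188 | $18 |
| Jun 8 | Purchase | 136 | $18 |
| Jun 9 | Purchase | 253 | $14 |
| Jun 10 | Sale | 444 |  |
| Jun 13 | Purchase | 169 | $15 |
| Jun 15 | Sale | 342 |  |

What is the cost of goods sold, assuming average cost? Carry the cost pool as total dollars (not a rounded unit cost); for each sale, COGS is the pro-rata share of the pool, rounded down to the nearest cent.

After Jun 5: 202 on hand, pool $3,838.00 (≈ $19.0000 each)
After Jun 6: 390 on hand, pool $7,222.00 (≈ $18.5179 each)
After Jun 8: 526 on hand, pool $9,670.00 (≈ $18.3840 each)
After Jun 9: 779 on hand, pool $13,212.00 (≈ $16.9602 each)
Jun 10, sell 444: 444/779 × $13,212.00 → $7,530.33
After Jun 13: 504 on hand, pool $8,216.67 (≈ $16.3029 each)
Jun 15, sell 342: 342/504 × $8,216.67 → $5,575.59
Total COGS = $7,530.33 + $5,575.59 = $13,105.92
Ending inventory (cost pool remaining) = $2,641.08
Check: goods available $15,747.00 = COGS $13,105.92 + ending $2,641.08

COGS = $13,105.92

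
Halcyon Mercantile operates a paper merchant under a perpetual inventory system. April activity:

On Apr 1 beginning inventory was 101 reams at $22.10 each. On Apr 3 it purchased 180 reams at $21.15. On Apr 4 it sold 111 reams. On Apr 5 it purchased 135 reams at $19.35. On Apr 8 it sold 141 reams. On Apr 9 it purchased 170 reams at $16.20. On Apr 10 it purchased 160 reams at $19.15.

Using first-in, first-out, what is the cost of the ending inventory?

Ending inventory = $9,043.60

Apr 4, 111 sold [FIFO — oldest first]: 101 @ $22.10 + 10 @ $21.15 = $2,443.60
Apr 8, 141 sold [FIFO — oldest first]: 141 @ $21.15 = $2,982.15
Total COGS = $2,443.60 + $2,982.15 = $5,425.75
Ending inventory: 29 @ $21.15 + 135 @ $19.35 + 170 @ $16.20 + 160 @ $19.15 = $9,043.60
Check: goods available $14,469.35 = COGS $5,425.75 + ending $9,043.60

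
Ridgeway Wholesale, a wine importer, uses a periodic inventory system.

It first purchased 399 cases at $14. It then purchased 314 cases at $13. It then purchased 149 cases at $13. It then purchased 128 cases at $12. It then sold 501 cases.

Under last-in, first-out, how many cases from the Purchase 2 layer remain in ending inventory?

Sale 1 (501) [LIFO — newest first]: 128 @ $12 + 149 @ $13 + 224 @ $13 = $6,385
Ending inventory: 399 @ $14 + 90 @ $13 = $6,756

90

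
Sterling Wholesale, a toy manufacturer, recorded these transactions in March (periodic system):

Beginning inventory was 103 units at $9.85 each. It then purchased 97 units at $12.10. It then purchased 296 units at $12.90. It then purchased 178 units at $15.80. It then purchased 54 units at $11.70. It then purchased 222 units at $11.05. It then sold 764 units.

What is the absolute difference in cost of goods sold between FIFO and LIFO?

$36.45

FIFO COGS: 103 @ $9.85 + 97 @ $12.10 + 296 @ $12.90 + 178 @ $15.80 + 54 @ $11.70 + 36 @ $11.05 = $9,848.65
LIFO COGS: 222 @ $11.05 + 54 @ $11.70 + 178 @ $15.80 + 296 @ $12.90 + 14 @ $12.10 = $9,885.10
Difference = |$9,848.65 − $9,885.10| = $36.45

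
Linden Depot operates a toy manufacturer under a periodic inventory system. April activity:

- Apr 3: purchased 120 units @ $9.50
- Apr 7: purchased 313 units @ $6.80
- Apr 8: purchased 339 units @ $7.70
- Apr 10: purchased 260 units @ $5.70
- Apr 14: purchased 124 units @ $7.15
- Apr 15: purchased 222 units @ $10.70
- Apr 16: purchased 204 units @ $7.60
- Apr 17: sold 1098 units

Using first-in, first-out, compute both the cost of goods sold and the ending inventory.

Apr 17, 1098 sold [FIFO — oldest first]: 120 @ $9.50 + 313 @ $6.80 + 339 @ $7.70 + 260 @ $5.70 + 66 @ $7.15 = $7,832.60
Ending inventory: 58 @ $7.15 + 222 @ $10.70 + 204 @ $7.60 = $4,340.50
Check: goods available $12,173.10 = COGS $7,832.60 + ending $4,340.50

COGS = $7,832.60; ending inventory = $4,340.50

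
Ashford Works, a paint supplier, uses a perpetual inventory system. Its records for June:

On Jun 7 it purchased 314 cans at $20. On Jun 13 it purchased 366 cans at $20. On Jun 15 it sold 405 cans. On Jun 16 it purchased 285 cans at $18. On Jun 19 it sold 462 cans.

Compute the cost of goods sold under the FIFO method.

Jun 15, 405 sold [FIFO — oldest first]: 314 @ $20 + 91 @ $20 = $8,100
Jun 19, 462 sold [FIFO — oldest first]: 275 @ $20 + 187 @ $18 = $8,866
Total COGS = $8,100 + $8,866 = $16,966
Ending inventory: 98 @ $18 = $1,764
Check: goods available $18,730 = COGS $16,966 + ending $1,764

COGS = $16,966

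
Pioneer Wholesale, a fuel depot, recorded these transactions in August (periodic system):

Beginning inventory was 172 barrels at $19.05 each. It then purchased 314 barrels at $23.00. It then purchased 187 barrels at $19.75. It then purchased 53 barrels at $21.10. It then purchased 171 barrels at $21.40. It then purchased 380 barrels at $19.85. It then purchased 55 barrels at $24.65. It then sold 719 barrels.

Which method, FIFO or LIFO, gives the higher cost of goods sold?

FIFO COGS: 172 @ $19.05 + 314 @ $23.00 + 187 @ $19.75 + 46 @ $21.10 = $15,162.45
LIFO COGS: 55 @ $24.65 + 380 @ $19.85 + 171 @ $21.40 + 53 @ $21.10 + 60 @ $19.75 = $14,861.45

FIFO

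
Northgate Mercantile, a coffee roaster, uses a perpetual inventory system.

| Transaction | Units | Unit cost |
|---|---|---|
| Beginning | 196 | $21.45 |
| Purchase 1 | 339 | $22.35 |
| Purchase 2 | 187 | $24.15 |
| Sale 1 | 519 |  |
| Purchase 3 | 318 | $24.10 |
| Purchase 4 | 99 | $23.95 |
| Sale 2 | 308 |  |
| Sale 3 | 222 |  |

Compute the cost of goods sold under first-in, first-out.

COGS = $24,176.25

Sale 1 (519) [FIFO — oldest first]: 196 @ $21.45 + 323 @ $22.35 = $11,423.25
Sale 2 (308) [FIFO — oldest first]: 16 @ $22.35 + 187 @ $24.15 + 105 @ $24.10 = $7,404.15
Sale 3 (222) [FIFO — oldest first]: 213 @ $24.10 + 9 @ $23.95 = $5,348.85
Total COGS = $11,423.25 + $7,404.15 + $5,348.85 = $24,176.25
Ending inventory: 90 @ $23.95 = $2,155.50
Check: goods available $26,331.75 = COGS $24,176.25 + ending $2,155.50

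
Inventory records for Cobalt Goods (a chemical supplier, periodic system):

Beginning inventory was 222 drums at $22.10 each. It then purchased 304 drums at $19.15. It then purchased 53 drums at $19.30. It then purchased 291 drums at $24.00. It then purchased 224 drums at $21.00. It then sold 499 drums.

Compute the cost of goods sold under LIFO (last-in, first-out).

Sale 1 (499) [LIFO — newest first]: 224 @ $21.00 + 275 @ $24.00 = $11,304.00
Ending inventory: 222 @ $22.10 + 304 @ $19.15 + 53 @ $19.30 + 16 @ $24.00 = $12,134.70

COGS = $11,304.00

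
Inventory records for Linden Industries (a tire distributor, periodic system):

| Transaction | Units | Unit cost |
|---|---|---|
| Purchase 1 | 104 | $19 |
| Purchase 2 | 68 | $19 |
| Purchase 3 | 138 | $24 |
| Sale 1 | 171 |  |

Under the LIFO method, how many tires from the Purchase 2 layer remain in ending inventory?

Sale 1 (171) [LIFO — newest first]: 138 @ $24 + 33 @ $19 = $3,939
Ending inventory: 104 @ $19 + 35 @ $19 = $2,641
Check: goods available $6,580 = COGS $3,939 + ending $2,641

35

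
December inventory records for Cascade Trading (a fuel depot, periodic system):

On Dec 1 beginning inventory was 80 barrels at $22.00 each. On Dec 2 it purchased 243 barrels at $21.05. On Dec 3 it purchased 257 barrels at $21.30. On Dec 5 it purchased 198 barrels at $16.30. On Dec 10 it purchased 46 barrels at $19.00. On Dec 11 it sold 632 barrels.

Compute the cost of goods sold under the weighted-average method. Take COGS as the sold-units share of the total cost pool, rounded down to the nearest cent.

Dec 11, sell 632: 632/824 × $16,450.65 → $12,617.48
Ending inventory (cost pool remaining) = $3,833.17

COGS = $12,617.48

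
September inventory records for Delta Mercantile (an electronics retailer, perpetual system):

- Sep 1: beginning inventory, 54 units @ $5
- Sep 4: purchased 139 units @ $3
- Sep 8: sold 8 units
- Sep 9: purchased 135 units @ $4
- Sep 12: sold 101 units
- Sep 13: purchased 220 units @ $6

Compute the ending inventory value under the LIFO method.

Sep 8, 8 sold [LIFO — newest first]: 8 @ $3 = $24
Sep 12, 101 sold [LIFO — newest first]: 101 @ $4 = $404
Total COGS = $24 + $404 = $428
Ending inventory: 54 @ $5 + 131 @ $3 + 34 @ $4 + 220 @ $6 = $2,119
Check: goods available $2,547 = COGS $428 + ending $2,119

Ending inventory = $2,119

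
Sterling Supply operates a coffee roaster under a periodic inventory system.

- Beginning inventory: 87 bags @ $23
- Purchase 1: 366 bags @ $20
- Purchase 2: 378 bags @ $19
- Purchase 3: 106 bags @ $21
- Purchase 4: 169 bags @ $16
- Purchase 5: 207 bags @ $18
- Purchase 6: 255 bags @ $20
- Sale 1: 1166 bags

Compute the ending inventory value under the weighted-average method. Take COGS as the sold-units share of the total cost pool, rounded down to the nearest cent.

Ending inventory = $7,757.73

Sale 1, sell 1166: 1166/1568 × $30,259.00 → $22,501.27
Ending inventory (cost pool remaining) = $7,757.73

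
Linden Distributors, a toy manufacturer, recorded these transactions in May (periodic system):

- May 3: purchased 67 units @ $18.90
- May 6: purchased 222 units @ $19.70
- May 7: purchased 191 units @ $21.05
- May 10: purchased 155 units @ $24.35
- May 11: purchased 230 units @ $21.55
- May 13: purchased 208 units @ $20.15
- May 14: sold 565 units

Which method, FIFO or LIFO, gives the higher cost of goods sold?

LIFO

FIFO COGS: 67 @ $18.90 + 222 @ $19.70 + 191 @ $21.05 + 85 @ $24.35 = $11,730.00
LIFO COGS: 208 @ $20.15 + 230 @ $21.55 + 127 @ $24.35 = $12,240.15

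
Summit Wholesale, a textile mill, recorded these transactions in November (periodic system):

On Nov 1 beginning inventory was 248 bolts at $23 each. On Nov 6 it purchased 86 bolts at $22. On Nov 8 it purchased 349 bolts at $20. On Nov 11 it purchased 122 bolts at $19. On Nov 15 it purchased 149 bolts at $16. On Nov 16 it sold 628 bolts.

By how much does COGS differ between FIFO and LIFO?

$1,618

FIFO COGS: 248 @ $23 + 86 @ $22 + 294 @ $20 = $13,476
LIFO COGS: 149 @ $16 + 122 @ $19 + 349 @ $20 + 8 @ $22 = $11,858
Difference = |$13,476 − $11,858| = $1,618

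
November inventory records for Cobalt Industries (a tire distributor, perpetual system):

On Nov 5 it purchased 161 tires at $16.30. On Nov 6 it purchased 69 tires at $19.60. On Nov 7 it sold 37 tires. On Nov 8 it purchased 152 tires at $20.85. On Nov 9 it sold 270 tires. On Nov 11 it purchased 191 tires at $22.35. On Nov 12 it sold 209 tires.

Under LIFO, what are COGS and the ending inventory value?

COGS = $10,485.65; ending inventory = $929.10

Nov 7, 37 sold [LIFO — newest first]: 37 @ $19.60 = $725.20
Nov 9, 270 sold [LIFO — newest first]: 152 @ $20.85 + 32 @ $19.60 + 86 @ $16.30 = $5,198.20
Nov 12, 209 sold [LIFO — newest first]: 191 @ $22.35 + 18 @ $16.30 = $4,562.25
Total COGS = $725.20 + $5,198.20 + $4,562.25 = $10,485.65
Ending inventory: 57 @ $16.30 = $929.10
Check: goods available $11,414.75 = COGS $10,485.65 + ending $929.10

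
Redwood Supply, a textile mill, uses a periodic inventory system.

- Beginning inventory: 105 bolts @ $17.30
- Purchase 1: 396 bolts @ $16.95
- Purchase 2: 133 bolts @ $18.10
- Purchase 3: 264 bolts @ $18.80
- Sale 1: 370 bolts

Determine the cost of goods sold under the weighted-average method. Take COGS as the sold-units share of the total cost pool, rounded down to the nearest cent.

Sale 1, sell 370: 370/898 × $15,899.20 → $6,550.89
Ending inventory (cost pool remaining) = $9,348.31

COGS = $6,550.89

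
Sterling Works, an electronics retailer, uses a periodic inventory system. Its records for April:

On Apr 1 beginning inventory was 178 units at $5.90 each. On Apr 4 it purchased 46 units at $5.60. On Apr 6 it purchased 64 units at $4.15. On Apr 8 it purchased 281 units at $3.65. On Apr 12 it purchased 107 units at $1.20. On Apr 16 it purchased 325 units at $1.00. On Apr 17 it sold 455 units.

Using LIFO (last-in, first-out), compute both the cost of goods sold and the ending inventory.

Apr 17, 455 sold [LIFO — newest first]: 325 @ $1.00 + 107 @ $1.20 + 23 @ $3.65 = $537.35
Ending inventory: 178 @ $5.90 + 46 @ $5.60 + 64 @ $4.15 + 258 @ $3.65 = $2,515.10

COGS = $537.35; ending inventory = $2,515.10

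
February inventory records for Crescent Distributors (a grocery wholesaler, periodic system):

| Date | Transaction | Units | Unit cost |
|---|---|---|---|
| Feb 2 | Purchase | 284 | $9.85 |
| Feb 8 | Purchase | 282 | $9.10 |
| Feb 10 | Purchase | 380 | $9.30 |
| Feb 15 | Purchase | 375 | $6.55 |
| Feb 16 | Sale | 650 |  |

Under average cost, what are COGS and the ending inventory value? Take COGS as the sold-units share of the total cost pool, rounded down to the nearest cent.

COGS = $5,586.67; ending inventory = $5,767.18

Feb 16, sell 650: 650/1321 × $11,353.85 → $5,586.67
Ending inventory (cost pool remaining) = $5,767.18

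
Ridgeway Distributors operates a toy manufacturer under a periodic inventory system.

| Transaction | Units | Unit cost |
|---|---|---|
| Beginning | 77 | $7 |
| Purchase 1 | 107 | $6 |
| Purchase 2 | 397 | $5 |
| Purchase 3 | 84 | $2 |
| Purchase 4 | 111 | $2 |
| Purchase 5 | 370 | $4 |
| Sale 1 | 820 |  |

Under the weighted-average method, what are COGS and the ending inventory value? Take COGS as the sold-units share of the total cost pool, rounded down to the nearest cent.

COGS = $3,603.42; ending inventory = $1,432.58

Sale 1, sell 820: 820/1146 × $5,036.00 → $3,603.42
Ending inventory (cost pool remaining) = $1,432.58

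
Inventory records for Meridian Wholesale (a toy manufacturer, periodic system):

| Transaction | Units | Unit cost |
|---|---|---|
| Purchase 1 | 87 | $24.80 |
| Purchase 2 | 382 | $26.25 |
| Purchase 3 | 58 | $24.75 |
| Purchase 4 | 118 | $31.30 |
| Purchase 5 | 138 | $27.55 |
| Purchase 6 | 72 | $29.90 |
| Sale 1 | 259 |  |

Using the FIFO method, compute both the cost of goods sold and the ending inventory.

Sale 1 (259) [FIFO — oldest first]: 87 @ $24.80 + 172 @ $26.25 = $6,672.60
Ending inventory: 210 @ $26.25 + 58 @ $24.75 + 118 @ $31.30 + 138 @ $27.55 + 72 @ $29.90 = $16,596.10

COGS = $6,672.60; ending inventory = $16,596.10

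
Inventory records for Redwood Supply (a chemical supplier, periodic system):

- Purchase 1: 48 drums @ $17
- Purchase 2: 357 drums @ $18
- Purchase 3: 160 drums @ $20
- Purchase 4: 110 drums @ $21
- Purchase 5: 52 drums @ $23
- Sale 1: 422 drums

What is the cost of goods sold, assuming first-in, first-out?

Sale 1 (422) [FIFO — oldest first]: 48 @ $17 + 357 @ $18 + 17 @ $20 = $7,582
Ending inventory: 143 @ $20 + 110 @ $21 + 52 @ $23 = $6,366

COGS = $7,582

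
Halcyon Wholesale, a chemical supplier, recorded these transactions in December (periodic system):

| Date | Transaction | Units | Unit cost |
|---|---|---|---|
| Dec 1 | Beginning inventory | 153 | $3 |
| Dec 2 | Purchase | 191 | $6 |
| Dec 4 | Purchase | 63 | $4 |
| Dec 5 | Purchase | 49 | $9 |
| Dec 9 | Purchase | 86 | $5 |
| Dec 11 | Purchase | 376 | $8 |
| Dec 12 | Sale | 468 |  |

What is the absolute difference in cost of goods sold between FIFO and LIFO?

$1,134

FIFO COGS: 153 @ $3 + 191 @ $6 + 63 @ $4 + 49 @ $9 + 12 @ $5 = $2,358
LIFO COGS: 376 @ $8 + 86 @ $5 + 6 @ $9 = $3,492
Difference = |$2,358 − $3,492| = $1,134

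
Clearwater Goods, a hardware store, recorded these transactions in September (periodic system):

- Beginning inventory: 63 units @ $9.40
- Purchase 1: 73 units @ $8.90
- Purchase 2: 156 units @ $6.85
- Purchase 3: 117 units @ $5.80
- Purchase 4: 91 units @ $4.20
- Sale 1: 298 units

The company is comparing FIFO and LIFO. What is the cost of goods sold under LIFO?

COGS = $1,677.30

FIFO COGS: 63 @ $9.40 + 73 @ $8.90 + 156 @ $6.85 + 6 @ $5.80 = $2,345.30
LIFO COGS: 91 @ $4.20 + 117 @ $5.80 + 90 @ $6.85 = $1,677.30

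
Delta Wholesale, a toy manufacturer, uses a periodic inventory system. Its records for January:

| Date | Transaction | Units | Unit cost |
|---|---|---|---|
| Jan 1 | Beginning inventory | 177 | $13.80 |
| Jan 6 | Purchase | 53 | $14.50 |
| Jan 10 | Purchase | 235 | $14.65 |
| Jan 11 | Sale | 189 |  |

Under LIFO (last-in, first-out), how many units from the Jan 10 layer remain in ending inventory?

Jan 11, 189 sold [LIFO — newest first]: 189 @ $14.65 = $2,768.85
Ending inventory: 177 @ $13.80 + 53 @ $14.50 + 46 @ $14.65 = $3,885.00
Check: goods available $6,653.85 = COGS $2,768.85 + ending $3,885.00

46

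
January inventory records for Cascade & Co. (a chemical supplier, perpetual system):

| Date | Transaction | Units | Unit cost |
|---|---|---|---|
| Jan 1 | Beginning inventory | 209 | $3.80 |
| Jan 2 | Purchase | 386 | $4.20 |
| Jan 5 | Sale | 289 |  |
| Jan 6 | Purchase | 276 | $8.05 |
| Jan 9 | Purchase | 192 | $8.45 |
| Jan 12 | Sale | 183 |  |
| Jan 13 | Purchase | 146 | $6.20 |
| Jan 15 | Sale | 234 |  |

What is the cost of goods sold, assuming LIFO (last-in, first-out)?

Jan 5, 289 sold [LIFO — newest first]: 289 @ $4.20 = $1,213.80
Jan 12, 183 sold [LIFO — newest first]: 183 @ $8.45 = $1,546.35
Jan 15, 234 sold [LIFO — newest first]: 146 @ $6.20 + 9 @ $8.45 + 79 @ $8.05 = $1,617.20
Total COGS = $1,213.80 + $1,546.35 + $1,617.20 = $4,377.35
Ending inventory: 209 @ $3.80 + 97 @ $4.20 + 197 @ $8.05 = $2,787.45

COGS = $4,377.35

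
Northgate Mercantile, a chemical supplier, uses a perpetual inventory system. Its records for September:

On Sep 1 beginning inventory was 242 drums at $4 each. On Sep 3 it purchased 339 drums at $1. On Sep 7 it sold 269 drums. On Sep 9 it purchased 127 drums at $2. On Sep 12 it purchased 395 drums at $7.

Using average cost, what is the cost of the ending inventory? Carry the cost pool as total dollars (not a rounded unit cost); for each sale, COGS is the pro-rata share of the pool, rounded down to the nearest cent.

After Sep 1: 242 on hand, pool $968.00 (≈ $4.0000 each)
After Sep 3: 581 on hand, pool $1,307.00 (≈ $2.2496 each)
Sep 7, sell 269: 269/581 × $1,307.00 → $605.13
After Sep 9: 439 on hand, pool $955.87 (≈ $2.1774 each)
After Sep 12: 834 on hand, pool $3,720.87 (≈ $4.4615 each)
Ending inventory (cost pool remaining) = $3,720.87

Ending inventory = $3,720.87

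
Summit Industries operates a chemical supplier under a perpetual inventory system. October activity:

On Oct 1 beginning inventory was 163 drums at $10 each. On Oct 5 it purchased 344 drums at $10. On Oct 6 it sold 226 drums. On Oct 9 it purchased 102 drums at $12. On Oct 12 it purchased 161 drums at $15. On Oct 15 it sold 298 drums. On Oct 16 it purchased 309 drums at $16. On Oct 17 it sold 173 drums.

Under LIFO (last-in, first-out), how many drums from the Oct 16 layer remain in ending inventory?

136

Oct 6, 226 sold [LIFO — newest first]: 226 @ $10 = $2,260
Oct 15, 298 sold [LIFO — newest first]: 161 @ $15 + 102 @ $12 + 35 @ $10 = $3,989
Oct 17, 173 sold [LIFO — newest first]: 173 @ $16 = $2,768
Total COGS = $2,260 + $3,989 + $2,768 = $9,017
Ending inventory: 163 @ $10 + 83 @ $10 + 136 @ $16 = $4,636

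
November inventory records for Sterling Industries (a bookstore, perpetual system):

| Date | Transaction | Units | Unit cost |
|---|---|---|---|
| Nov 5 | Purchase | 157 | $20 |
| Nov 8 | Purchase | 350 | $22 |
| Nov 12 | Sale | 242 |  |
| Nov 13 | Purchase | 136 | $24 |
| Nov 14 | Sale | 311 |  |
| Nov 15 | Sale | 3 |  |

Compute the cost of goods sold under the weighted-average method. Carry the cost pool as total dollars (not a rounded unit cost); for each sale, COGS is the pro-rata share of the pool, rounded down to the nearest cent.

After Nov 5: 157 on hand, pool $3,140.00 (≈ $20.0000 each)
After Nov 8: 507 on hand, pool $10,840.00 (≈ $21.3807 each)
Nov 12, sell 242: 242/507 × $10,840.00 → $5,174.12
After Nov 13: 401 on hand, pool $8,929.88 (≈ $22.2690 each)
Nov 14, sell 311: 311/401 × $8,929.88 → $6,925.66
Nov 15, sell 3: 3/90 × $2,004.22 → $66.80
Total COGS = $5,174.12 + $6,925.66 + $66.80 = $12,166.58
Ending inventory (cost pool remaining) = $1,937.42

COGS = $12,166.58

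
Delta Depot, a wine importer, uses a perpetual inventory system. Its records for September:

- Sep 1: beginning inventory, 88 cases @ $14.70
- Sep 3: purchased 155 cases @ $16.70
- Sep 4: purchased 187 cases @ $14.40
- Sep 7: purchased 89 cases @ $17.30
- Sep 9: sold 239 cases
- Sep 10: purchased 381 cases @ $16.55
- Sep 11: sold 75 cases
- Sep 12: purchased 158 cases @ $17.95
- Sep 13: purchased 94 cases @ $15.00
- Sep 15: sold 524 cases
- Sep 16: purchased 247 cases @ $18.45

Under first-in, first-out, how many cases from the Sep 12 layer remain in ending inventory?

Sep 9, 239 sold [FIFO — oldest first]: 88 @ $14.70 + 151 @ $16.70 = $3,815.30
Sep 11, 75 sold [FIFO — oldest first]: 4 @ $16.70 + 71 @ $14.40 = $1,089.20
Sep 15, 524 sold [FIFO — oldest first]: 116 @ $14.40 + 89 @ $17.30 + 319 @ $16.55 = $8,489.55
Total COGS = $3,815.30 + $1,089.20 + $8,489.55 = $13,394.05
Ending inventory: 62 @ $16.55 + 158 @ $17.95 + 94 @ $15.00 + 247 @ $18.45 = $9,829.35

158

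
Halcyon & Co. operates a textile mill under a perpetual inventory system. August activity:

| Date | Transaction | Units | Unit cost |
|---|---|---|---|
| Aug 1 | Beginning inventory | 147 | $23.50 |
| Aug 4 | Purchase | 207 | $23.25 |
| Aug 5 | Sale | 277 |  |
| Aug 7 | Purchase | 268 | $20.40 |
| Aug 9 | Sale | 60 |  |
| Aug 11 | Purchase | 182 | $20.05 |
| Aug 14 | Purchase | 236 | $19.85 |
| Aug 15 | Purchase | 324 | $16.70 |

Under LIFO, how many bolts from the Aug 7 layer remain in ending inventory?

Aug 5, 277 sold [LIFO — newest first]: 207 @ $23.25 + 70 @ $23.50 = $6,457.75
Aug 9, 60 sold [LIFO — newest first]: 60 @ $20.40 = $1,224.00
Total COGS = $6,457.75 + $1,224.00 = $7,681.75
Ending inventory: 77 @ $23.50 + 208 @ $20.40 + 182 @ $20.05 + 236 @ $19.85 + 324 @ $16.70 = $19,797.20
Check: goods available $27,478.95 = COGS $7,681.75 + ending $19,797.20

208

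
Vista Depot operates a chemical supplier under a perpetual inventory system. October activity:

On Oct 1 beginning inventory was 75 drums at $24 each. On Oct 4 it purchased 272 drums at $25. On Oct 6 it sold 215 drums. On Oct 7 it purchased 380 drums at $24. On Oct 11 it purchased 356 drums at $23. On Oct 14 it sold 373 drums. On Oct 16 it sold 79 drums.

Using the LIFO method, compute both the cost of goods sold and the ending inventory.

COGS = $15,867; ending inventory = $10,041

Oct 6, 215 sold [LIFO — newest first]: 215 @ $25 = $5,375
Oct 14, 373 sold [LIFO — newest first]: 356 @ $23 + 17 @ $24 = $8,596
Oct 16, 79 sold [LIFO — newest first]: 79 @ $24 = $1,896
Total COGS = $5,375 + $8,596 + $1,896 = $15,867
Ending inventory: 75 @ $24 + 57 @ $25 + 284 @ $24 = $10,041
Check: goods available $25,908 = COGS $15,867 + ending $10,041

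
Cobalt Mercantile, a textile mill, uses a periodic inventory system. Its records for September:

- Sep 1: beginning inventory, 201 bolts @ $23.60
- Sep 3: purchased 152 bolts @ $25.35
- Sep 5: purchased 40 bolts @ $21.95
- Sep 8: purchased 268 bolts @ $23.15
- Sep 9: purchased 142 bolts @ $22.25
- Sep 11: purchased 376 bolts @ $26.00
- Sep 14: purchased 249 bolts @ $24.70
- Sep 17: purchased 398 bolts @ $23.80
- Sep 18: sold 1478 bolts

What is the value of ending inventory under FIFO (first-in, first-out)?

Ending inventory = $8,282.40

Sep 18, 1478 sold [FIFO — oldest first]: 201 @ $23.60 + 152 @ $25.35 + 40 @ $21.95 + 268 @ $23.15 + 142 @ $22.25 + 376 @ $26.00 + 249 @ $24.70 + 50 @ $23.80 = $35,954.80
Ending inventory: 348 @ $23.80 = $8,282.40
Check: goods available $44,237.20 = COGS $35,954.80 + ending $8,282.40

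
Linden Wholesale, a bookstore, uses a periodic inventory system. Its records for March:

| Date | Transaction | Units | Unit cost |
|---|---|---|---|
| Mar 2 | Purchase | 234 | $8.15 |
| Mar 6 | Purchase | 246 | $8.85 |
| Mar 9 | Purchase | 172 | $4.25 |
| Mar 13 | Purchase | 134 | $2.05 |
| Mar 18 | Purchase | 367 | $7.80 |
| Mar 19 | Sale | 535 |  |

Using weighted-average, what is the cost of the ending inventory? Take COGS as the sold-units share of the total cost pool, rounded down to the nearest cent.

Ending inventory = $4,262.49

Mar 19, sell 535: 535/1153 × $7,952.50 → $3,690.01
Ending inventory (cost pool remaining) = $4,262.49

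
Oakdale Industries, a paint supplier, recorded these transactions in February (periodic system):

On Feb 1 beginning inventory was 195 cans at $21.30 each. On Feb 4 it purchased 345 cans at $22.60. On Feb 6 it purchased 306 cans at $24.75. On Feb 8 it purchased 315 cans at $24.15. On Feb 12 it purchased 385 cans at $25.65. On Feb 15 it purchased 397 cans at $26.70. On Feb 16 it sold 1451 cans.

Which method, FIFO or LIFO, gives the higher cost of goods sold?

FIFO COGS: 195 @ $21.30 + 345 @ $22.60 + 306 @ $24.75 + 315 @ $24.15 + 290 @ $25.65 = $34,569.75
LIFO COGS: 397 @ $26.70 + 385 @ $25.65 + 315 @ $24.15 + 306 @ $24.75 + 48 @ $22.60 = $36,740.70

LIFO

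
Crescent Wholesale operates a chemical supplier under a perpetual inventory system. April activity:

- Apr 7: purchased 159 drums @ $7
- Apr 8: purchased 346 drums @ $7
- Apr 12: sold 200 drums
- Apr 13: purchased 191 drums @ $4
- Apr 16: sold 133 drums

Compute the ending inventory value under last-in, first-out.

Ending inventory = $2,367

Apr 12, 200 sold [LIFO — newest first]: 200 @ $7 = $1,400
Apr 16, 133 sold [LIFO — newest first]: 133 @ $4 = $532
Total COGS = $1,400 + $532 = $1,932
Ending inventory: 159 @ $7 + 146 @ $7 + 58 @ $4 = $2,367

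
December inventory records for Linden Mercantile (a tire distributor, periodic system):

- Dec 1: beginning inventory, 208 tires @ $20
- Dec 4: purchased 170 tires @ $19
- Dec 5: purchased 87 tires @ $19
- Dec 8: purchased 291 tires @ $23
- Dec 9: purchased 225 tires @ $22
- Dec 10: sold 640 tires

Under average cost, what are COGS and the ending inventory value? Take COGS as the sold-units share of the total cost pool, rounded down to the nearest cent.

Dec 10, sell 640: 640/981 × $20,686.00 → $13,495.45
Ending inventory (cost pool remaining) = $7,190.55

COGS = $13,495.45; ending inventory = $7,190.55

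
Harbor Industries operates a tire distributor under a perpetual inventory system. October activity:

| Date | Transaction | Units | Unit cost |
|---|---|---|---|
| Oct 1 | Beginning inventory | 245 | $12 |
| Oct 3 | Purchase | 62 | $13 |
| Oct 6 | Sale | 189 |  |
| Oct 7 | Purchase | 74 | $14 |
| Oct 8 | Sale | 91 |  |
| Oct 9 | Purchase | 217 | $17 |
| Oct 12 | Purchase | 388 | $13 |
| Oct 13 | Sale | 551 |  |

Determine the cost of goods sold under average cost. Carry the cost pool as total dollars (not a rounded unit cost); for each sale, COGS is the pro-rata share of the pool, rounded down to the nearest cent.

COGS = $11,311.76

After Oct 1: 245 on hand, pool $2,940.00 (≈ $12.0000 each)
After Oct 3: 307 on hand, pool $3,746.00 (≈ $12.2020 each)
Oct 6, sell 189: 189/307 × $3,746.00 → $2,306.16
After Oct 7: 192 on hand, pool $2,475.84 (≈ $12.8950 each)
Oct 8, sell 91: 91/192 × $2,475.84 → $1,173.44
After Oct 9: 318 on hand, pool $4,991.40 (≈ $15.6962 each)
After Oct 12: 706 on hand, pool $10,035.40 (≈ $14.2144 each)
Oct 13, sell 551: 551/706 × $10,035.40 → $7,832.16
Total COGS = $2,306.16 + $1,173.44 + $7,832.16 = $11,311.76
Ending inventory (cost pool remaining) = $2,203.24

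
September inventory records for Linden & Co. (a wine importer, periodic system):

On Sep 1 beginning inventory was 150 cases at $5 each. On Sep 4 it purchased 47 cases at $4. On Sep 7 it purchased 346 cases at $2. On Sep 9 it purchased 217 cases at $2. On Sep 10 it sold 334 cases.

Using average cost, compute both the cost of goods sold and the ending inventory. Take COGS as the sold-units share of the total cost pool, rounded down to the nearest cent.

Sep 10, sell 334: 334/760 × $2,064.00 → $907.07
Ending inventory (cost pool remaining) = $1,156.93

COGS = $907.07; ending inventory = $1,156.93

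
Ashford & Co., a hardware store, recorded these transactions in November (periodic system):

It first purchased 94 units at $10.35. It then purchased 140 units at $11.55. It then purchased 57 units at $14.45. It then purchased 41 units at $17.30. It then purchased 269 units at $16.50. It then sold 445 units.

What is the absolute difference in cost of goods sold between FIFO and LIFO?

FIFO COGS: 94 @ $10.35 + 140 @ $11.55 + 57 @ $14.45 + 41 @ $17.30 + 113 @ $16.50 = $5,987.35
LIFO COGS: 269 @ $16.50 + 41 @ $17.30 + 57 @ $14.45 + 78 @ $11.55 = $6,872.35
Difference = |$5,987.35 − $6,872.35| = $885.00

$885.00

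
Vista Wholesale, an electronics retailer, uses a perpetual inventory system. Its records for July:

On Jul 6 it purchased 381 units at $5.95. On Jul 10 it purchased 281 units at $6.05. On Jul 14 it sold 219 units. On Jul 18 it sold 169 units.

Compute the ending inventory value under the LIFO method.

Jul 14, 219 sold [LIFO — newest first]: 219 @ $6.05 = $1,324.95
Jul 18, 169 sold [LIFO — newest first]: 62 @ $6.05 + 107 @ $5.95 = $1,011.75
Total COGS = $1,324.95 + $1,011.75 = $2,336.70
Ending inventory: 274 @ $5.95 = $1,630.30
Check: goods available $3,967.00 = COGS $2,336.70 + ending $1,630.30

Ending inventory = $1,630.30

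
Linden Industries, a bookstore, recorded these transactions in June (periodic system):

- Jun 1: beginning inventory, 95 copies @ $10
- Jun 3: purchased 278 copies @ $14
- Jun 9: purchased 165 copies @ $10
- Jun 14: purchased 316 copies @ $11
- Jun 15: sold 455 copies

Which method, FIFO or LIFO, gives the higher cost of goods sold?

FIFO

FIFO COGS: 95 @ $10 + 278 @ $14 + 82 @ $10 = $5,662
LIFO COGS: 316 @ $11 + 139 @ $10 = $4,866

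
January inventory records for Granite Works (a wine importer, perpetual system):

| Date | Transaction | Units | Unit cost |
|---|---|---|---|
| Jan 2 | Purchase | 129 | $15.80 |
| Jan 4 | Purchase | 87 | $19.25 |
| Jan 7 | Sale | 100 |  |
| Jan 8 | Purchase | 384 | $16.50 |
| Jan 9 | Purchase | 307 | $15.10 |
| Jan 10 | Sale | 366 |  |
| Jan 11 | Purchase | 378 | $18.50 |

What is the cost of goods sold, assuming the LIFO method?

COGS = $7,489.35

Jan 7, 100 sold [LIFO — newest first]: 87 @ $19.25 + 13 @ $15.80 = $1,880.15
Jan 10, 366 sold [LIFO — newest first]: 307 @ $15.10 + 59 @ $16.50 = $5,609.20
Total COGS = $1,880.15 + $5,609.20 = $7,489.35
Ending inventory: 116 @ $15.80 + 325 @ $16.50 + 378 @ $18.50 = $14,188.30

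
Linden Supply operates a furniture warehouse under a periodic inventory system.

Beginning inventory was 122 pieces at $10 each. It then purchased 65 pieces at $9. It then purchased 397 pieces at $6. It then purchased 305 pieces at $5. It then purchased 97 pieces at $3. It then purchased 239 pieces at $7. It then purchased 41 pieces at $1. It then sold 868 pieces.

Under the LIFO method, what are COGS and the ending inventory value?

COGS = $4,646; ending inventory = $3,071

Sale 1 (868) [LIFO — newest first]: 41 @ $1 + 239 @ $7 + 97 @ $3 + 305 @ $5 + 186 @ $6 = $4,646
Ending inventory: 122 @ $10 + 65 @ $9 + 211 @ $6 = $3,071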